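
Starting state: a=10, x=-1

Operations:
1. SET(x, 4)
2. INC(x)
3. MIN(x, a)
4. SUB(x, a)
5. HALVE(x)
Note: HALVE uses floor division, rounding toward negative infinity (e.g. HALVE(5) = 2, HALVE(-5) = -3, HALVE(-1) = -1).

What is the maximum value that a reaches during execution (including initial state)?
10

Values of a at each step:
Initial: a = 10 ← maximum
After step 1: a = 10
After step 2: a = 10
After step 3: a = 10
After step 4: a = 10
After step 5: a = 10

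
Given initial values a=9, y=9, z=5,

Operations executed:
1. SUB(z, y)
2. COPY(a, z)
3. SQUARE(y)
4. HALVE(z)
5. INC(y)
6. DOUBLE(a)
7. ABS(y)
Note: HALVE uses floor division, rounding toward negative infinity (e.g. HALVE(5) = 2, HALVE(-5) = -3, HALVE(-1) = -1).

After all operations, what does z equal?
z = -2

Tracing execution:
Step 1: SUB(z, y) → z = -4
Step 2: COPY(a, z) → z = -4
Step 3: SQUARE(y) → z = -4
Step 4: HALVE(z) → z = -2
Step 5: INC(y) → z = -2
Step 6: DOUBLE(a) → z = -2
Step 7: ABS(y) → z = -2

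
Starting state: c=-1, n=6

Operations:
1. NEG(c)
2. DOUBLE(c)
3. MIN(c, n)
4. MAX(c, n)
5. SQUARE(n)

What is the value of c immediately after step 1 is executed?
c = 1

Tracing c through execution:
Initial: c = -1
After step 1 (NEG(c)): c = 1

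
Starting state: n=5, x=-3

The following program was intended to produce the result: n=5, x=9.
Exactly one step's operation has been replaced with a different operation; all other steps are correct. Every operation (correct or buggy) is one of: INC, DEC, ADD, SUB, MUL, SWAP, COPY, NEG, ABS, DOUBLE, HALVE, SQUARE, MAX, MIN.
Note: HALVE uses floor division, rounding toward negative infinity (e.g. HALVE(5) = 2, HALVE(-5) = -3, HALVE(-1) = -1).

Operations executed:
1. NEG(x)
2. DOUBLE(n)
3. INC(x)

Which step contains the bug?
Step 2

Trace with buggy code:
Initial: n=5, x=-3
After step 1: n=5, x=3
After step 2: n=10, x=3
After step 3: n=10, x=4
Actual final n=10, x=4 ≠ expected n=5, x=9.
Step 2 is the only position where a single-operation replacement can produce the expected result.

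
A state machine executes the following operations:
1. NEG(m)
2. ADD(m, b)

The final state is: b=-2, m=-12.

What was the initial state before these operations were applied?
b=-2, m=10

Working backwards:
Final state: b=-2, m=-12
Before step 2 (ADD(m, b)): b=-2, m=-10
Before step 1 (NEG(m)): b=-2, m=10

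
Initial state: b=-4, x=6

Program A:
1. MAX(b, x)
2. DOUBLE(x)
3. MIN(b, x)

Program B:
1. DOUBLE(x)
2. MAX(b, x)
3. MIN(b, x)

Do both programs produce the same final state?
No

Program A final state: b=6, x=12
Program B final state: b=12, x=12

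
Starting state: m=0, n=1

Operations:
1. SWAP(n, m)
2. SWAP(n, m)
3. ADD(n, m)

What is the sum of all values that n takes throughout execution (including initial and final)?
3

Values of n at each step:
Initial: n = 1
After step 1: n = 0
After step 2: n = 1
After step 3: n = 1
Sum = 1 + 0 + 1 + 1 = 3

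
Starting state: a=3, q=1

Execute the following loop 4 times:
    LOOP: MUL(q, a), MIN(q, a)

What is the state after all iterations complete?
a=3, q=3

Iteration trace:
Start: a=3, q=1
After iteration 1: a=3, q=3
After iteration 2: a=3, q=3
After iteration 3: a=3, q=3
After iteration 4: a=3, q=3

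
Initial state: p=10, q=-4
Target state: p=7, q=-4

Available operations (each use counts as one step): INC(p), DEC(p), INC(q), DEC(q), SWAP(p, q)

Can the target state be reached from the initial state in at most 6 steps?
Yes

Path (3 steps): DEC(p) → DEC(p) → DEC(p)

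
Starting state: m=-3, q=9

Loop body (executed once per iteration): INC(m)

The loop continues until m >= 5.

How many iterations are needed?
8

Tracing iterations:
Initial: m=-3, q=9
After iteration 1: m=-2, q=9
After iteration 2: m=-1, q=9
After iteration 3: m=0, q=9
After iteration 4: m=1, q=9
After iteration 5: m=2, q=9
After iteration 6: m=3, q=9
After iteration 7: m=4, q=9
After iteration 8: m=5, q=9
m >= 5 now holds, so the loop exits after 8 iterations.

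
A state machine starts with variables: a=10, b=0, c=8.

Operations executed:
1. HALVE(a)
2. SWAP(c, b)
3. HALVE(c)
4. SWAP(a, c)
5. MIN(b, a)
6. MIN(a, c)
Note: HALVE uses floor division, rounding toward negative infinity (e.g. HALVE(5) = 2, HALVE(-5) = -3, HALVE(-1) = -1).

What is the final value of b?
b = 0

Tracing execution:
Step 1: HALVE(a) → b = 0
Step 2: SWAP(c, b) → b = 8
Step 3: HALVE(c) → b = 8
Step 4: SWAP(a, c) → b = 8
Step 5: MIN(b, a) → b = 0
Step 6: MIN(a, c) → b = 0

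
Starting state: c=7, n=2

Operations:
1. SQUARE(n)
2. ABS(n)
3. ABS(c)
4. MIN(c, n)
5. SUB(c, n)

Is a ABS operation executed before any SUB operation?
Yes

First ABS: step 2
First SUB: step 5
Since 2 < 5, ABS comes first.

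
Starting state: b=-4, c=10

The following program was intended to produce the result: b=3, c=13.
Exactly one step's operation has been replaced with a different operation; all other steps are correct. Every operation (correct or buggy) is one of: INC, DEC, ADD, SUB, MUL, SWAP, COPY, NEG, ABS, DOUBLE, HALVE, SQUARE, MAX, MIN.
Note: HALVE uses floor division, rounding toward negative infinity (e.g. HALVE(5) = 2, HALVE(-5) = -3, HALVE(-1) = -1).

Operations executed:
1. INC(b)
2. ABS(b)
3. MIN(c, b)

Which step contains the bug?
Step 3

Trace with buggy code:
Initial: b=-4, c=10
After step 1: b=-3, c=10
After step 2: b=3, c=10
After step 3: b=3, c=3
Actual final b=3, c=3 ≠ expected b=3, c=13.
Step 3 is the only position where a single-operation replacement can produce the expected result.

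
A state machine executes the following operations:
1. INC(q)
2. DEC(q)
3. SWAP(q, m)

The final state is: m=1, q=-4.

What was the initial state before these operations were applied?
m=-4, q=1

Working backwards:
Final state: m=1, q=-4
Before step 3 (SWAP(q, m)): m=-4, q=1
Before step 2 (DEC(q)): m=-4, q=2
Before step 1 (INC(q)): m=-4, q=1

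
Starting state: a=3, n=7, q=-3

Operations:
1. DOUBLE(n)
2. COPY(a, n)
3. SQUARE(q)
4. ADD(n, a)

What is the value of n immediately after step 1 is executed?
n = 14

Tracing n through execution:
Initial: n = 7
After step 1 (DOUBLE(n)): n = 14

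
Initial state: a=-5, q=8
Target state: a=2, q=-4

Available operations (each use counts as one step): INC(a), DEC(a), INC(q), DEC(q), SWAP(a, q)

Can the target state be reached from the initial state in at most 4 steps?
No

The target state cannot be reached within 4 steps.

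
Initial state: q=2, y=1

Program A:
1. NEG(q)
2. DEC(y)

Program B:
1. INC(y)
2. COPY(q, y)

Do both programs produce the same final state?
No

Program A final state: q=-2, y=0
Program B final state: q=2, y=2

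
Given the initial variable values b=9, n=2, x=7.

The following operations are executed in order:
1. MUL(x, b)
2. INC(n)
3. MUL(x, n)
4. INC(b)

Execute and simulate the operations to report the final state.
{b: 10, n: 3, x: 189}

Step-by-step execution:
Initial: b=9, n=2, x=7
After step 1 (MUL(x, b)): b=9, n=2, x=63
After step 2 (INC(n)): b=9, n=3, x=63
After step 3 (MUL(x, n)): b=9, n=3, x=189
After step 4 (INC(b)): b=10, n=3, x=189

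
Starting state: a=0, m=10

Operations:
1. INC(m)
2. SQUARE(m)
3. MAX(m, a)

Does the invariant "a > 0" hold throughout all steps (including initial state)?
No, violated at the initial state

The invariant is violated at the initial state (step 0).

State at each step:
Initial: a=0, m=10
After step 1: a=0, m=11
After step 2: a=0, m=121
After step 3: a=0, m=121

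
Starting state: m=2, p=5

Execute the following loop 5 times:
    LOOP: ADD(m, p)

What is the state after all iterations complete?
m=27, p=5

Iteration trace:
Start: m=2, p=5
After iteration 1: m=7, p=5
After iteration 2: m=12, p=5
After iteration 3: m=17, p=5
After iteration 4: m=22, p=5
After iteration 5: m=27, p=5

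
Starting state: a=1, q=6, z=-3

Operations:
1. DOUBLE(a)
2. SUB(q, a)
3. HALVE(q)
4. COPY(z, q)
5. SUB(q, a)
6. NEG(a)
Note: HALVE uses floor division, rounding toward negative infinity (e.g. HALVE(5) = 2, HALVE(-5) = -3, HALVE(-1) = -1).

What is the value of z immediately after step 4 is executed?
z = 2

Tracing z through execution:
Initial: z = -3
After step 1 (DOUBLE(a)): z = -3
After step 2 (SUB(q, a)): z = -3
After step 3 (HALVE(q)): z = -3
After step 4 (COPY(z, q)): z = 2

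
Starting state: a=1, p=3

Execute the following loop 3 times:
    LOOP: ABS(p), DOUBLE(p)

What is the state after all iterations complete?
a=1, p=24

Iteration trace:
Start: a=1, p=3
After iteration 1: a=1, p=6
After iteration 2: a=1, p=12
After iteration 3: a=1, p=24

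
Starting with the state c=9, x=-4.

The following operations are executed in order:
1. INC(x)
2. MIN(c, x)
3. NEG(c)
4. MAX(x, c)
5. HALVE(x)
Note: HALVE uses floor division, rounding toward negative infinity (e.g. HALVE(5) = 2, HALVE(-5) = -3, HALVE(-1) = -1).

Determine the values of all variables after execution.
{c: 3, x: 1}

Step-by-step execution:
Initial: c=9, x=-4
After step 1 (INC(x)): c=9, x=-3
After step 2 (MIN(c, x)): c=-3, x=-3
After step 3 (NEG(c)): c=3, x=-3
After step 4 (MAX(x, c)): c=3, x=3
After step 5 (HALVE(x)): c=3, x=1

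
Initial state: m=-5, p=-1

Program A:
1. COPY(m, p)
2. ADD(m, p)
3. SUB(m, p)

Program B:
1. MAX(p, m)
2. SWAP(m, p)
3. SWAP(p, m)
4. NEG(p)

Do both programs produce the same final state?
No

Program A final state: m=-1, p=-1
Program B final state: m=-5, p=1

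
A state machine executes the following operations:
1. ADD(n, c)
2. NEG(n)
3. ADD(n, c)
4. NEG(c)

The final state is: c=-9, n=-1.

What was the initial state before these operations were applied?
c=9, n=1

Working backwards:
Final state: c=-9, n=-1
Before step 4 (NEG(c)): c=9, n=-1
Before step 3 (ADD(n, c)): c=9, n=-10
Before step 2 (NEG(n)): c=9, n=10
Before step 1 (ADD(n, c)): c=9, n=1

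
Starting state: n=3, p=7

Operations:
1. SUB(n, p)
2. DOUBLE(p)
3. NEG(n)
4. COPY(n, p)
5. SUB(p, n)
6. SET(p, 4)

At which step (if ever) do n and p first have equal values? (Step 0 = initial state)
Step 4

n and p first become equal after step 4.

Comparing values at each step:
Initial: n=3, p=7
After step 1: n=-4, p=7
After step 2: n=-4, p=14
After step 3: n=4, p=14
After step 4: n=14, p=14 ← equal!
After step 5: n=14, p=0
After step 6: n=14, p=4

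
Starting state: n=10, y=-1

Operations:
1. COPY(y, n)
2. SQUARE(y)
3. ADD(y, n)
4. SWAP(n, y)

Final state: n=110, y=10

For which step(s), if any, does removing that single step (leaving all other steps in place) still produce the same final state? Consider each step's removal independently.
None - removing any single step changes the final result

Testing removal of each single step:
Without step 1: final = n=11, y=10 (different)
Without step 2: final = n=20, y=10 (different)
Without step 3: final = n=100, y=10 (different)
Without step 4: final = n=10, y=110 (different)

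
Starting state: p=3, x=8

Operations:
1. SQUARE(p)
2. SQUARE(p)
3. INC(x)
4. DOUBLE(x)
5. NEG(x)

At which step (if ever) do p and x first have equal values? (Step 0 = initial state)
Never

p and x never become equal during execution.

Comparing values at each step:
Initial: p=3, x=8
After step 1: p=9, x=8
After step 2: p=81, x=8
After step 3: p=81, x=9
After step 4: p=81, x=18
After step 5: p=81, x=-18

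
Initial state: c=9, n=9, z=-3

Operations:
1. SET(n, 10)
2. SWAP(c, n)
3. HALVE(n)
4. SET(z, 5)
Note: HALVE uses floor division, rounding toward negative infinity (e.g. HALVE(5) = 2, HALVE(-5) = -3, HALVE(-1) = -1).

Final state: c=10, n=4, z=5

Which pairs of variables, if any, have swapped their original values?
None

Comparing initial and final values:
n: 9 → 4
c: 9 → 10
z: -3 → 5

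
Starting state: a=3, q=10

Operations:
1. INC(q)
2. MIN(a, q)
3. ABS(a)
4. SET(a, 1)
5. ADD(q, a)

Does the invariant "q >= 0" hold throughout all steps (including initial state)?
Yes

The invariant holds at every step.

State at each step:
Initial: a=3, q=10
After step 1: a=3, q=11
After step 2: a=3, q=11
After step 3: a=3, q=11
After step 4: a=1, q=11
After step 5: a=1, q=12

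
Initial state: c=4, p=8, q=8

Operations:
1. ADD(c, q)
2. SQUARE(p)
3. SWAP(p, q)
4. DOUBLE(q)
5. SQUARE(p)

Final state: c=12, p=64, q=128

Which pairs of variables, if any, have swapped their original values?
None

Comparing initial and final values:
p: 8 → 64
c: 4 → 12
q: 8 → 128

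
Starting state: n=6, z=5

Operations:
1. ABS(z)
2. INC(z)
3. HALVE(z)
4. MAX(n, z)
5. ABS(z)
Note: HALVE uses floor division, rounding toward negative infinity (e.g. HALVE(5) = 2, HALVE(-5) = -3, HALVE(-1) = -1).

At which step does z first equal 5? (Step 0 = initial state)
Step 0

Tracing z:
Initial: z = 5 ← first occurrence
After step 1: z = 5
After step 2: z = 6
After step 3: z = 3
After step 4: z = 3
After step 5: z = 3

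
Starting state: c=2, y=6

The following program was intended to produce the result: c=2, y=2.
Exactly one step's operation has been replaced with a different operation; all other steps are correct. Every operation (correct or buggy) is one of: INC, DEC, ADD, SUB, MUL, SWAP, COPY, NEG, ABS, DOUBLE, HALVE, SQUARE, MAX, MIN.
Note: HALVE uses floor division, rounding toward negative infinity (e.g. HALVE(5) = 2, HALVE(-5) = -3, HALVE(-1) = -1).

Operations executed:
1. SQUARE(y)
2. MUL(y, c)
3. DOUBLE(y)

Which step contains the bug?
Step 3

Trace with buggy code:
Initial: c=2, y=6
After step 1: c=2, y=36
After step 2: c=2, y=72
After step 3: c=2, y=144
Actual final c=2, y=144 ≠ expected c=2, y=2.
Step 3 is the only position where a single-operation replacement can produce the expected result.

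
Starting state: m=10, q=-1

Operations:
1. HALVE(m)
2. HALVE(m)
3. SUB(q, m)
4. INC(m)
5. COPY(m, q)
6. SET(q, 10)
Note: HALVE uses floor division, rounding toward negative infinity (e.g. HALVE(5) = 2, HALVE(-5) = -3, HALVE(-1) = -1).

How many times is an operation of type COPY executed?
1

Counting COPY operations:
Step 5: COPY(m, q) ← COPY
Total: 1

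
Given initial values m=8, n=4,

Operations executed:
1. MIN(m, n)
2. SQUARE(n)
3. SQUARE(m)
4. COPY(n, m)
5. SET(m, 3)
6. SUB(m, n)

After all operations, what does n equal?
n = 16

Tracing execution:
Step 1: MIN(m, n) → n = 4
Step 2: SQUARE(n) → n = 16
Step 3: SQUARE(m) → n = 16
Step 4: COPY(n, m) → n = 16
Step 5: SET(m, 3) → n = 16
Step 6: SUB(m, n) → n = 16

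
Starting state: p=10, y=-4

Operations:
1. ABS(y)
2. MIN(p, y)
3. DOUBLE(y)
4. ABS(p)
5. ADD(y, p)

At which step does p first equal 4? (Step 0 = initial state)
Step 2

Tracing p:
Initial: p = 10
After step 1: p = 10
After step 2: p = 4 ← first occurrence
After step 3: p = 4
After step 4: p = 4
After step 5: p = 4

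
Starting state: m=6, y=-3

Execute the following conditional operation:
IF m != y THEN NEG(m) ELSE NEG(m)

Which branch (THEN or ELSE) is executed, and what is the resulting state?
Branch: THEN, Final state: m=-6, y=-3

Evaluating condition: m != y
m = 6, y = -3
Condition is True, so THEN branch executes
After NEG(m): m=-6, y=-3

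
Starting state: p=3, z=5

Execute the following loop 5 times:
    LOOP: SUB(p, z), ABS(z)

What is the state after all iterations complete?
p=-22, z=5

Iteration trace:
Start: p=3, z=5
After iteration 1: p=-2, z=5
After iteration 2: p=-7, z=5
After iteration 3: p=-12, z=5
After iteration 4: p=-17, z=5
After iteration 5: p=-22, z=5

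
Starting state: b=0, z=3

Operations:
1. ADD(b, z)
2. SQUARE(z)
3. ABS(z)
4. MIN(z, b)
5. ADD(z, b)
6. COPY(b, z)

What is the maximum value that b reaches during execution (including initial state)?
6

Values of b at each step:
Initial: b = 0
After step 1: b = 3
After step 2: b = 3
After step 3: b = 3
After step 4: b = 3
After step 5: b = 3
After step 6: b = 6 ← maximum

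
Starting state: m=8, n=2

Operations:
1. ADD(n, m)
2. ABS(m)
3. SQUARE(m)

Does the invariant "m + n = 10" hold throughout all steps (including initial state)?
No, violated after step 1

The invariant is violated after step 1.

State at each step:
Initial: m=8, n=2
After step 1: m=8, n=10
After step 2: m=8, n=10
After step 3: m=64, n=10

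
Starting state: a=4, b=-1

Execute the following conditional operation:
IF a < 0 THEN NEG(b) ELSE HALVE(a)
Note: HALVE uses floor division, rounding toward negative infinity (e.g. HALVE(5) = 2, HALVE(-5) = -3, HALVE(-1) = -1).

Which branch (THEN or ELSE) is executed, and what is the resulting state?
Branch: ELSE, Final state: a=2, b=-1

Evaluating condition: a < 0
a = 4
Condition is False, so ELSE branch executes
After HALVE(a): a=2, b=-1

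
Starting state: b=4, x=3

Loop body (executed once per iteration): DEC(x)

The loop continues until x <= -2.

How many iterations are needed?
5

Tracing iterations:
Initial: b=4, x=3
After iteration 1: b=4, x=2
After iteration 2: b=4, x=1
After iteration 3: b=4, x=0
After iteration 4: b=4, x=-1
After iteration 5: b=4, x=-2
x <= -2 now holds, so the loop exits after 5 iterations.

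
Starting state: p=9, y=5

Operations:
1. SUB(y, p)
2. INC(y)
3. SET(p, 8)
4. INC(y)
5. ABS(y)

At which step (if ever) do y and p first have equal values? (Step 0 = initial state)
Never

y and p never become equal during execution.

Comparing values at each step:
Initial: y=5, p=9
After step 1: y=-4, p=9
After step 2: y=-3, p=9
After step 3: y=-3, p=8
After step 4: y=-2, p=8
After step 5: y=2, p=8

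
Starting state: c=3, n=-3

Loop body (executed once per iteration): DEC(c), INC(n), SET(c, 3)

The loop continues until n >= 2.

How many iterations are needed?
5

Tracing iterations:
Initial: c=3, n=-3
After iteration 1: c=3, n=-2
After iteration 2: c=3, n=-1
After iteration 3: c=3, n=0
After iteration 4: c=3, n=1
After iteration 5: c=3, n=2
n >= 2 now holds, so the loop exits after 5 iterations.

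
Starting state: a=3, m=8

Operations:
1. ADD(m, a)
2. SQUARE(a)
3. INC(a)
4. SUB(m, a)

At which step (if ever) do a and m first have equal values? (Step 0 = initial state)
Never

a and m never become equal during execution.

Comparing values at each step:
Initial: a=3, m=8
After step 1: a=3, m=11
After step 2: a=9, m=11
After step 3: a=10, m=11
After step 4: a=10, m=1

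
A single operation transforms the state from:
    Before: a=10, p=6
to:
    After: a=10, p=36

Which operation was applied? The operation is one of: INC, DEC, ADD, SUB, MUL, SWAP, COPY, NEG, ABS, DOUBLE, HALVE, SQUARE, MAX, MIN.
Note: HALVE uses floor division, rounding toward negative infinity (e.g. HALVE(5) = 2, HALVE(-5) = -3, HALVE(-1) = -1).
SQUARE(p)

Analyzing the change:
Before: a=10, p=6
After: a=10, p=36
Variable p changed from 6 to 36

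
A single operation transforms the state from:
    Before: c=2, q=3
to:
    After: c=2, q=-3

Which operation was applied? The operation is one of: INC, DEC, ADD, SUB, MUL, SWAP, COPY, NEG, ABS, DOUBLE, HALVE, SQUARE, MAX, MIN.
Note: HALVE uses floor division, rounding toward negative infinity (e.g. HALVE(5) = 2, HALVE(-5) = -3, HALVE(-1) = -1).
NEG(q)

Analyzing the change:
Before: c=2, q=3
After: c=2, q=-3
Variable q changed from 3 to -3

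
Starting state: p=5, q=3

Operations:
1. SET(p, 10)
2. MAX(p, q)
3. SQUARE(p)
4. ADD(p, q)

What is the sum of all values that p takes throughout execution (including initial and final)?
228

Values of p at each step:
Initial: p = 5
After step 1: p = 10
After step 2: p = 10
After step 3: p = 100
After step 4: p = 103
Sum = 5 + 10 + 10 + 100 + 103 = 228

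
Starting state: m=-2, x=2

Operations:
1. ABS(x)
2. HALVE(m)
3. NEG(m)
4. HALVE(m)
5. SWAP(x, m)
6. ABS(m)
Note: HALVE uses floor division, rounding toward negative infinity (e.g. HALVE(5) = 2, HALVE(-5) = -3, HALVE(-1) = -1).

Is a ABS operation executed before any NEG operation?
Yes

First ABS: step 1
First NEG: step 3
Since 1 < 3, ABS comes first.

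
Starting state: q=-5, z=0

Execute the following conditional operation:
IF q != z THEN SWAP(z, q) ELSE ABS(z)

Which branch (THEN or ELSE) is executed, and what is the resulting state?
Branch: THEN, Final state: q=0, z=-5

Evaluating condition: q != z
q = -5, z = 0
Condition is True, so THEN branch executes
After SWAP(z, q): q=0, z=-5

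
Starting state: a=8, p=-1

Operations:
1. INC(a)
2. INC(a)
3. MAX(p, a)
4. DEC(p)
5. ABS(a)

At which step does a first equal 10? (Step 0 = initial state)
Step 2

Tracing a:
Initial: a = 8
After step 1: a = 9
After step 2: a = 10 ← first occurrence
After step 3: a = 10
After step 4: a = 10
After step 5: a = 10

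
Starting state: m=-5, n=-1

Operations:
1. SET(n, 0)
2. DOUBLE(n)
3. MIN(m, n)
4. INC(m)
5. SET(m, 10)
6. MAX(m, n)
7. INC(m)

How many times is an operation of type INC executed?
2

Counting INC operations:
Step 4: INC(m) ← INC
Step 7: INC(m) ← INC
Total: 2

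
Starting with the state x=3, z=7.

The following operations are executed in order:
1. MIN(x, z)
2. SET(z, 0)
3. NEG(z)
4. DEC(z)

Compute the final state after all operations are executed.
{x: 3, z: -1}

Step-by-step execution:
Initial: x=3, z=7
After step 1 (MIN(x, z)): x=3, z=7
After step 2 (SET(z, 0)): x=3, z=0
After step 3 (NEG(z)): x=3, z=0
After step 4 (DEC(z)): x=3, z=-1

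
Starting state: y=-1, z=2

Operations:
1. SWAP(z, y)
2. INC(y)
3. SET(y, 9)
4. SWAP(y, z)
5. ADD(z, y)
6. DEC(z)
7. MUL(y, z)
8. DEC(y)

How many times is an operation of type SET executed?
1

Counting SET operations:
Step 3: SET(y, 9) ← SET
Total: 1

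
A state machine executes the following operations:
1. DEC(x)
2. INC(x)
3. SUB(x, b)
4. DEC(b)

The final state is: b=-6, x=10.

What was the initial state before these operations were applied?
b=-5, x=5

Working backwards:
Final state: b=-6, x=10
Before step 4 (DEC(b)): b=-5, x=10
Before step 3 (SUB(x, b)): b=-5, x=5
Before step 2 (INC(x)): b=-5, x=4
Before step 1 (DEC(x)): b=-5, x=5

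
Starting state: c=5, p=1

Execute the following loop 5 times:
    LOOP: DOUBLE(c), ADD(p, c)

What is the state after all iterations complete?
c=160, p=311

Iteration trace:
Start: c=5, p=1
After iteration 1: c=10, p=11
After iteration 2: c=20, p=31
After iteration 3: c=40, p=71
After iteration 4: c=80, p=151
After iteration 5: c=160, p=311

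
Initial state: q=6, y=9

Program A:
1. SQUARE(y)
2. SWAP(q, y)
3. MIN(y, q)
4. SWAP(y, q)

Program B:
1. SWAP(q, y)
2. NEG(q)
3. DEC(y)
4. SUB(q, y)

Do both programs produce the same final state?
No

Program A final state: q=6, y=81
Program B final state: q=-14, y=5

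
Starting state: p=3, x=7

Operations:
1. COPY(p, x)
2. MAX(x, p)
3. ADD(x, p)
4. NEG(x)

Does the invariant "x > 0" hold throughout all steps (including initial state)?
No, violated after step 4

The invariant is violated after step 4.

State at each step:
Initial: p=3, x=7
After step 1: p=7, x=7
After step 2: p=7, x=7
After step 3: p=7, x=14
After step 4: p=7, x=-14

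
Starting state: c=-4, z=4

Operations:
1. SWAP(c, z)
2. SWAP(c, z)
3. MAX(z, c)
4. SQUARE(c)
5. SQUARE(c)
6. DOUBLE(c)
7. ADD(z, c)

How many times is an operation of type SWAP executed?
2

Counting SWAP operations:
Step 1: SWAP(c, z) ← SWAP
Step 2: SWAP(c, z) ← SWAP
Total: 2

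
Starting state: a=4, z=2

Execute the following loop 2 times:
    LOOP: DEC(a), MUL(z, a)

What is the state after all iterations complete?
a=2, z=12

Iteration trace:
Start: a=4, z=2
After iteration 1: a=3, z=6
After iteration 2: a=2, z=12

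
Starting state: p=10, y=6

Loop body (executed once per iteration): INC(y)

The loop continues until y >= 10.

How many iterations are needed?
4

Tracing iterations:
Initial: p=10, y=6
After iteration 1: p=10, y=7
After iteration 2: p=10, y=8
After iteration 3: p=10, y=9
After iteration 4: p=10, y=10
y >= 10 now holds, so the loop exits after 4 iterations.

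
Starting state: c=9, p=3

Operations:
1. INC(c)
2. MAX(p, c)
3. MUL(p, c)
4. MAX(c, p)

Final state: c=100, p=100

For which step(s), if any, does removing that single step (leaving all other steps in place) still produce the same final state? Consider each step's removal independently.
None - removing any single step changes the final result

Testing removal of each single step:
Without step 1: final = c=81, p=81 (different)
Without step 2: final = c=30, p=30 (different)
Without step 3: final = c=10, p=10 (different)
Without step 4: final = c=10, p=100 (different)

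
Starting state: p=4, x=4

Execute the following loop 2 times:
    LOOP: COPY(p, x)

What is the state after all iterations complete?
p=4, x=4

Iteration trace:
Start: p=4, x=4
After iteration 1: p=4, x=4
After iteration 2: p=4, x=4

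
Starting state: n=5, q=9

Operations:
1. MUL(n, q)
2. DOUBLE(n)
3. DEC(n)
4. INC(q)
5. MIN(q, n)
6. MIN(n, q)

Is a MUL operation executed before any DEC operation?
Yes

First MUL: step 1
First DEC: step 3
Since 1 < 3, MUL comes first.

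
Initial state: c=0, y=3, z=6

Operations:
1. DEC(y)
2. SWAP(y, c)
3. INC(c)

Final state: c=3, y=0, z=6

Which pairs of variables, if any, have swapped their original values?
(c, y)

Comparing initial and final values:
c: 0 → 3
y: 3 → 0
z: 6 → 6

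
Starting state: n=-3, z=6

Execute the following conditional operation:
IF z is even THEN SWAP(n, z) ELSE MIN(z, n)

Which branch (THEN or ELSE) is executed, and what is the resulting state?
Branch: THEN, Final state: n=6, z=-3

Evaluating condition: z is even
Condition is True, so THEN branch executes
After SWAP(n, z): n=6, z=-3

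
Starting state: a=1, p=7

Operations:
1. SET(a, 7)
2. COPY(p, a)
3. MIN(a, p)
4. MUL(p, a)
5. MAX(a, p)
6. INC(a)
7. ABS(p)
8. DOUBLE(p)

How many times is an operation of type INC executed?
1

Counting INC operations:
Step 6: INC(a) ← INC
Total: 1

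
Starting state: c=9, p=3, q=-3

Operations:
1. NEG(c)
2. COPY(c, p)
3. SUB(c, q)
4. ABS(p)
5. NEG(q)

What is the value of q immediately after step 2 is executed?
q = -3

Tracing q through execution:
Initial: q = -3
After step 1 (NEG(c)): q = -3
After step 2 (COPY(c, p)): q = -3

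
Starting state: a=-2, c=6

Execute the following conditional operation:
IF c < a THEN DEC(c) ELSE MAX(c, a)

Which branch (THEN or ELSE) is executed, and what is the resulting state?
Branch: ELSE, Final state: a=-2, c=6

Evaluating condition: c < a
c = 6, a = -2
Condition is False, so ELSE branch executes
After MAX(c, a): a=-2, c=6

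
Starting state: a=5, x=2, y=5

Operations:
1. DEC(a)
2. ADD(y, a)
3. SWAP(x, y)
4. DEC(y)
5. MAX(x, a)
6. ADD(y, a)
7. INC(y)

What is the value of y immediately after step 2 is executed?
y = 9

Tracing y through execution:
Initial: y = 5
After step 1 (DEC(a)): y = 5
After step 2 (ADD(y, a)): y = 9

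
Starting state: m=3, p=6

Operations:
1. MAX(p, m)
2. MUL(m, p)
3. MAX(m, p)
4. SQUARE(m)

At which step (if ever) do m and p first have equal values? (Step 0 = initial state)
Never

m and p never become equal during execution.

Comparing values at each step:
Initial: m=3, p=6
After step 1: m=3, p=6
After step 2: m=18, p=6
After step 3: m=18, p=6
After step 4: m=324, p=6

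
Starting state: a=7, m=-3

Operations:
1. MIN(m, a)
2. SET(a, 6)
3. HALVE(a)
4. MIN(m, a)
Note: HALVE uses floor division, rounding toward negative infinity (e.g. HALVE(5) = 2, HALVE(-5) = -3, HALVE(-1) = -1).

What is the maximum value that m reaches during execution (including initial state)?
-3

Values of m at each step:
Initial: m = -3 ← maximum
After step 1: m = -3
After step 2: m = -3
After step 3: m = -3
After step 4: m = -3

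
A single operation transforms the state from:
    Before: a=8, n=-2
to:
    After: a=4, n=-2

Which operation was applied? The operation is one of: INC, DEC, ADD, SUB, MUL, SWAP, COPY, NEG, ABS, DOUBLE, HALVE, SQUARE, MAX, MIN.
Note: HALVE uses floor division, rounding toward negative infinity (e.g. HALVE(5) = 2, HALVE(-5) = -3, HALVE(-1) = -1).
HALVE(a)

Analyzing the change:
Before: a=8, n=-2
After: a=4, n=-2
Variable a changed from 8 to 4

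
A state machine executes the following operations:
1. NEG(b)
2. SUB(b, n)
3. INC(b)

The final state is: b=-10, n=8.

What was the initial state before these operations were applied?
b=3, n=8

Working backwards:
Final state: b=-10, n=8
Before step 3 (INC(b)): b=-11, n=8
Before step 2 (SUB(b, n)): b=-3, n=8
Before step 1 (NEG(b)): b=3, n=8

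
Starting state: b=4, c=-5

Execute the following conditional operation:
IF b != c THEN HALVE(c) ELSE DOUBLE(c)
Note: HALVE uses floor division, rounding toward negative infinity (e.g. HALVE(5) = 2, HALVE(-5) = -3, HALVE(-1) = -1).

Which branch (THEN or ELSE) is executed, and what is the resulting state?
Branch: THEN, Final state: b=4, c=-3

Evaluating condition: b != c
b = 4, c = -5
Condition is True, so THEN branch executes
After HALVE(c): b=4, c=-3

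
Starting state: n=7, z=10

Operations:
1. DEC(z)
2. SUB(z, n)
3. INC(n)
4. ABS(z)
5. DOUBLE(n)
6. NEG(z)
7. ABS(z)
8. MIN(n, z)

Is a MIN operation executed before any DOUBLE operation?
No

First MIN: step 8
First DOUBLE: step 5
Since 8 > 5, DOUBLE comes first.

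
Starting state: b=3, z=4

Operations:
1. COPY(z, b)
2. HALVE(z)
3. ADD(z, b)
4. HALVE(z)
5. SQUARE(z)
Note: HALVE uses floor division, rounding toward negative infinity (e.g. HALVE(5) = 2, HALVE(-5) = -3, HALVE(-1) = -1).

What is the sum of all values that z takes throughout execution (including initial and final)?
18

Values of z at each step:
Initial: z = 4
After step 1: z = 3
After step 2: z = 1
After step 3: z = 4
After step 4: z = 2
After step 5: z = 4
Sum = 4 + 3 + 1 + 4 + 2 + 4 = 18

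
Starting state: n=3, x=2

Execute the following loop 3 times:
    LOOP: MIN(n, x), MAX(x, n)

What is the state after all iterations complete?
n=2, x=2

Iteration trace:
Start: n=3, x=2
After iteration 1: n=2, x=2
After iteration 2: n=2, x=2
After iteration 3: n=2, x=2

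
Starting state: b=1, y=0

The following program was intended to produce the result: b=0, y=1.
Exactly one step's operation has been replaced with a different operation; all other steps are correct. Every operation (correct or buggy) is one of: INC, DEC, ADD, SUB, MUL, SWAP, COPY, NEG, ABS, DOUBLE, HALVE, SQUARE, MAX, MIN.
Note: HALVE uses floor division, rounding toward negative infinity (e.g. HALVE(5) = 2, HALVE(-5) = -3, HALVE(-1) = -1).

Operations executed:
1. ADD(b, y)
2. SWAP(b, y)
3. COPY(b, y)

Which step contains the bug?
Step 3

Trace with buggy code:
Initial: b=1, y=0
After step 1: b=1, y=0
After step 2: b=0, y=1
After step 3: b=1, y=1
Actual final b=1, y=1 ≠ expected b=0, y=1.
Step 3 is the only position where a single-operation replacement can produce the expected result.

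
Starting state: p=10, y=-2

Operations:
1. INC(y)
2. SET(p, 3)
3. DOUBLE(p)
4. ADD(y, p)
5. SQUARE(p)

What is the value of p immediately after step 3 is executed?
p = 6

Tracing p through execution:
Initial: p = 10
After step 1 (INC(y)): p = 10
After step 2 (SET(p, 3)): p = 3
After step 3 (DOUBLE(p)): p = 6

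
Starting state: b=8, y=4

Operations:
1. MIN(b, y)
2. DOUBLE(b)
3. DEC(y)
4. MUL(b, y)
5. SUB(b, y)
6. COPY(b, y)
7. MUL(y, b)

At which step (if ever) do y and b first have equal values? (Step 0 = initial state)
Step 1

y and b first become equal after step 1.

Comparing values at each step:
Initial: y=4, b=8
After step 1: y=4, b=4 ← equal!
After step 2: y=4, b=8
After step 3: y=3, b=8
After step 4: y=3, b=24
After step 5: y=3, b=21
After step 6: y=3, b=3 ← equal!
After step 7: y=9, b=3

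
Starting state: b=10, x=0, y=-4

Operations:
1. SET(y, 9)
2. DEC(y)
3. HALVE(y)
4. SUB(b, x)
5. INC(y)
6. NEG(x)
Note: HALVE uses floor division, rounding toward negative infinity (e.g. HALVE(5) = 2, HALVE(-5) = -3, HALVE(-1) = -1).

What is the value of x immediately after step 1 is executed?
x = 0

Tracing x through execution:
Initial: x = 0
After step 1 (SET(y, 9)): x = 0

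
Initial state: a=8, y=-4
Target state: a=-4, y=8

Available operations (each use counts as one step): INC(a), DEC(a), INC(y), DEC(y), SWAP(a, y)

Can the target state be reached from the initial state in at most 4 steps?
Yes

Path (1 step): SWAP(a, y)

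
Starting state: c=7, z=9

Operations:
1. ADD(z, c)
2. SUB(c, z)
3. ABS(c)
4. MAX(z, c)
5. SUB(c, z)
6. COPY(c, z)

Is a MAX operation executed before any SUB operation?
No

First MAX: step 4
First SUB: step 2
Since 4 > 2, SUB comes first.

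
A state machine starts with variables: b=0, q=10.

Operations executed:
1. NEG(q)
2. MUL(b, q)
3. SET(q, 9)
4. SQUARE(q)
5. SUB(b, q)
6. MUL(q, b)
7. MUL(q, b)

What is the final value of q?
q = 531441

Tracing execution:
Step 1: NEG(q) → q = -10
Step 2: MUL(b, q) → q = -10
Step 3: SET(q, 9) → q = 9
Step 4: SQUARE(q) → q = 81
Step 5: SUB(b, q) → q = 81
Step 6: MUL(q, b) → q = -6561
Step 7: MUL(q, b) → q = 531441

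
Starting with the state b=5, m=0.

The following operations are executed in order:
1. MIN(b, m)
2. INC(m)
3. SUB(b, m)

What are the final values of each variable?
{b: -1, m: 1}

Step-by-step execution:
Initial: b=5, m=0
After step 1 (MIN(b, m)): b=0, m=0
After step 2 (INC(m)): b=0, m=1
After step 3 (SUB(b, m)): b=-1, m=1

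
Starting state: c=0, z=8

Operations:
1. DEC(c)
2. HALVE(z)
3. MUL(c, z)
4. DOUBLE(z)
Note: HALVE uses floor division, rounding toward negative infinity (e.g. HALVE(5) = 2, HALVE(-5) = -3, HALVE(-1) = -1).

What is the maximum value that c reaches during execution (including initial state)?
0

Values of c at each step:
Initial: c = 0 ← maximum
After step 1: c = -1
After step 2: c = -1
After step 3: c = -4
After step 4: c = -4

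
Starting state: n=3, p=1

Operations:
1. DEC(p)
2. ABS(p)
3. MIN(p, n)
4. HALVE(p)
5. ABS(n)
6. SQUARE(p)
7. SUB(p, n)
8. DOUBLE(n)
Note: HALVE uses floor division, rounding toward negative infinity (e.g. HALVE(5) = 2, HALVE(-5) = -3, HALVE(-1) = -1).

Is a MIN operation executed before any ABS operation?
No

First MIN: step 3
First ABS: step 2
Since 3 > 2, ABS comes first.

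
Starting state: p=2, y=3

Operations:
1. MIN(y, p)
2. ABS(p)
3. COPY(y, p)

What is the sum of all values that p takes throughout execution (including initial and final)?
8

Values of p at each step:
Initial: p = 2
After step 1: p = 2
After step 2: p = 2
After step 3: p = 2
Sum = 2 + 2 + 2 + 2 = 8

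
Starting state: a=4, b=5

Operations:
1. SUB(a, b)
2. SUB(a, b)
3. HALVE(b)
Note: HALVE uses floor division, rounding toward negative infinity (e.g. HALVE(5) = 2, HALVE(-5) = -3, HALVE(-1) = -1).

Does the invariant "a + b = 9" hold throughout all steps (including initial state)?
No, violated after step 1

The invariant is violated after step 1.

State at each step:
Initial: a=4, b=5
After step 1: a=-1, b=5
After step 2: a=-6, b=5
After step 3: a=-6, b=2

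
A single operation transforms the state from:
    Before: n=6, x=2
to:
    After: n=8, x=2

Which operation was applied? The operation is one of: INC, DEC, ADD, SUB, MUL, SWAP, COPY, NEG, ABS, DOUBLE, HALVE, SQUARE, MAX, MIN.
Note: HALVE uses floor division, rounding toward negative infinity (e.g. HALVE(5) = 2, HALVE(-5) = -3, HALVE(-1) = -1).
ADD(n, x)

Analyzing the change:
Before: n=6, x=2
After: n=8, x=2
Variable n changed from 6 to 8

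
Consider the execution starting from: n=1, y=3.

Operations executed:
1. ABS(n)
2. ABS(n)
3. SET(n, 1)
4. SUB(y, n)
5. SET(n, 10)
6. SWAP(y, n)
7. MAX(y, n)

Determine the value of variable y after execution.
y = 10

Tracing execution:
Step 1: ABS(n) → y = 3
Step 2: ABS(n) → y = 3
Step 3: SET(n, 1) → y = 3
Step 4: SUB(y, n) → y = 2
Step 5: SET(n, 10) → y = 2
Step 6: SWAP(y, n) → y = 10
Step 7: MAX(y, n) → y = 10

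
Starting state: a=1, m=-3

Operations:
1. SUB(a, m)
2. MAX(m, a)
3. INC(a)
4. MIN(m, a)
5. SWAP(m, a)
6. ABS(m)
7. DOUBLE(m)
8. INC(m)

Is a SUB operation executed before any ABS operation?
Yes

First SUB: step 1
First ABS: step 6
Since 1 < 6, SUB comes first.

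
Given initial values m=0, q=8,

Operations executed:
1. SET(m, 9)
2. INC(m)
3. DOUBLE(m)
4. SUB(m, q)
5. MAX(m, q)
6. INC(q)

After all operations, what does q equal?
q = 9

Tracing execution:
Step 1: SET(m, 9) → q = 8
Step 2: INC(m) → q = 8
Step 3: DOUBLE(m) → q = 8
Step 4: SUB(m, q) → q = 8
Step 5: MAX(m, q) → q = 8
Step 6: INC(q) → q = 9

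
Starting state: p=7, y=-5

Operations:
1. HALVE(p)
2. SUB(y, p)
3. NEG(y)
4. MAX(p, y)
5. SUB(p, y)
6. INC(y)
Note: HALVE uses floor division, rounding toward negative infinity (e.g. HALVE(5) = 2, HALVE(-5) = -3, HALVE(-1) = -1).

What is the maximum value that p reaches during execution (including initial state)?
8

Values of p at each step:
Initial: p = 7
After step 1: p = 3
After step 2: p = 3
After step 3: p = 3
After step 4: p = 8 ← maximum
After step 5: p = 0
After step 6: p = 0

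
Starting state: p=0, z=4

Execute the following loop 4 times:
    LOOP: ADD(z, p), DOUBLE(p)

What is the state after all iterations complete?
p=0, z=4

Iteration trace:
Start: p=0, z=4
After iteration 1: p=0, z=4
After iteration 2: p=0, z=4
After iteration 3: p=0, z=4
After iteration 4: p=0, z=4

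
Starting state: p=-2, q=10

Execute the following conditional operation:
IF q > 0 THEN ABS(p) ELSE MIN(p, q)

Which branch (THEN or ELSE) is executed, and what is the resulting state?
Branch: THEN, Final state: p=2, q=10

Evaluating condition: q > 0
q = 10
Condition is True, so THEN branch executes
After ABS(p): p=2, q=10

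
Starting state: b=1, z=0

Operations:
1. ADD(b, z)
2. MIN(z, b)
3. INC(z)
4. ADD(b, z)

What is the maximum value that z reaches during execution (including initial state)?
1

Values of z at each step:
Initial: z = 0
After step 1: z = 0
After step 2: z = 0
After step 3: z = 1 ← maximum
After step 4: z = 1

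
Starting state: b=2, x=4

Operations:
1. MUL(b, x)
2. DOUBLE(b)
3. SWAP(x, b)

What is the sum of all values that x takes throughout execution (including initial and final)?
28

Values of x at each step:
Initial: x = 4
After step 1: x = 4
After step 2: x = 4
After step 3: x = 16
Sum = 4 + 4 + 4 + 16 = 28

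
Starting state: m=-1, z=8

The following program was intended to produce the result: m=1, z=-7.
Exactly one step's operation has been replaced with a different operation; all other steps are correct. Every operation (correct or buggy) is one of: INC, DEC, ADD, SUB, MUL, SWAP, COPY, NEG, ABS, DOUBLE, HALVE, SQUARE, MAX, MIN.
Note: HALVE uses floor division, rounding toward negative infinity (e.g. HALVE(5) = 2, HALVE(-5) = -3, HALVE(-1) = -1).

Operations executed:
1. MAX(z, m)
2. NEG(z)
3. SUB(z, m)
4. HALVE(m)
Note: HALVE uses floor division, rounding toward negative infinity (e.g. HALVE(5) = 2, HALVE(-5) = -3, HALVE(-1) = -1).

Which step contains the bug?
Step 4

Trace with buggy code:
Initial: m=-1, z=8
After step 1: m=-1, z=8
After step 2: m=-1, z=-8
After step 3: m=-1, z=-7
After step 4: m=-1, z=-7
Actual final m=-1, z=-7 ≠ expected m=1, z=-7.
Step 4 is the only position where a single-operation replacement can produce the expected result.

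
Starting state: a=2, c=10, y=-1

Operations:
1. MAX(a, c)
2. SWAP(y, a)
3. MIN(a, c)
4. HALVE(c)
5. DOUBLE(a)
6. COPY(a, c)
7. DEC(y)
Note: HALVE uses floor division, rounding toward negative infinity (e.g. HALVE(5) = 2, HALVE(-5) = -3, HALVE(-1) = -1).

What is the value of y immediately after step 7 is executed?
y = 9

Tracing y through execution:
Initial: y = -1
After step 1 (MAX(a, c)): y = -1
After step 2 (SWAP(y, a)): y = 10
After step 3 (MIN(a, c)): y = 10
After step 4 (HALVE(c)): y = 10
After step 5 (DOUBLE(a)): y = 10
After step 6 (COPY(a, c)): y = 10
After step 7 (DEC(y)): y = 9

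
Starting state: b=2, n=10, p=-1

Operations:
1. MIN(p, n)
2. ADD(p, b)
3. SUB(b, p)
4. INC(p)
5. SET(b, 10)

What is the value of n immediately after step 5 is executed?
n = 10

Tracing n through execution:
Initial: n = 10
After step 1 (MIN(p, n)): n = 10
After step 2 (ADD(p, b)): n = 10
After step 3 (SUB(b, p)): n = 10
After step 4 (INC(p)): n = 10
After step 5 (SET(b, 10)): n = 10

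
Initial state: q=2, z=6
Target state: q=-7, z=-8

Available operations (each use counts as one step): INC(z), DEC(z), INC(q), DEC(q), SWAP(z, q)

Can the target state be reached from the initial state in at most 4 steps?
No

The target state cannot be reached within 4 steps.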